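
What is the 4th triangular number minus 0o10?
The 4th triangular number = 4×5/2 = 10
Convert 0o10 (octal) → 1×8 = 8 (decimal)
Compute 10 - 8 = 2
2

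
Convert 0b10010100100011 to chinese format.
Convert 0b10010100100011 (binary) → 8192 + 1024 + 256 + 32 + 2 + 1 = 9507 (decimal)
Convert 9507 (decimal) → 9507 = 9×1000 + 5×100 + 7 → 九千五百零七 (Chinese numeral)
九千五百零七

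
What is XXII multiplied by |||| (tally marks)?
Convert XXII (Roman numeral) → 10 + 10 + 1 + 1 = 22 (decimal)
Convert |||| (tally marks) → 4 (decimal)
Compute 22 × 4 = 88
88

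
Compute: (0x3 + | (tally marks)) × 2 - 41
Convert 0x3 (hexadecimal) → 3 (decimal)
Convert | (tally marks) → 1 (decimal)
Expression in decimal: (3 + 1) × 2 - 41
Parentheses first: 3 + 1 = 4
Multiply: 4 × 2 = 8
Subtract: 8 - 41 = -33
-33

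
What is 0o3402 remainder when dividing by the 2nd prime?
Convert 0o3402 (octal) → 3×512 + 4×64 + 2 = 1794 (decimal)
Convert the 2nd prime (prime index) → 3 (decimal)
Compute 1794 mod 3 = 0
0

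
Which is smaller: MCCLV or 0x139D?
Convert MCCLV (Roman numeral) → 1000 + 100 + 100 + 50 + 5 = 1255 (decimal)
Convert 0x139D (hexadecimal) → 1×4096 + 3×256 + 9×16 + 13 = 5021 (decimal)
Compare 1255 vs 5021: smaller = 1255
1255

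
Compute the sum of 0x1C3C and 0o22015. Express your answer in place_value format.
Convert 0x1C3C (hexadecimal) → 1×4096 + 12×256 + 3×16 + 12 = 7228 (decimal)
Convert 0o22015 (octal) → 2×4096 + 2×512 + 1×8 + 5 = 9229 (decimal)
Compute 7228 + 9229 = 16457
Convert 16457 (decimal) → 16457 = 16×1000 + 4×100 + 5×10 + 7 → 16 thousands, 4 hundreds, 5 tens, 7 ones (place-value notation)
16 thousands, 4 hundreds, 5 tens, 7 ones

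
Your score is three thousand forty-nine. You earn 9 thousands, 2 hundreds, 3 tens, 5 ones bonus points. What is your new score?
Convert three thousand forty-nine (English words) → 3×1000 + 49 = 3049 (decimal)
Convert 9 thousands, 2 hundreds, 3 tens, 5 ones (place-value notation) → 9×1000 + 2×100 + 3×10 + 5 = 9235 (decimal)
Compute 3049 + 9235 = 12284
12284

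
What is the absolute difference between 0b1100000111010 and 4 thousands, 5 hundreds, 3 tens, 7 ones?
Convert 0b1100000111010 (binary) → 4096 + 2048 + 32 + 16 + 8 + 2 = 6202 (decimal)
Convert 4 thousands, 5 hundreds, 3 tens, 7 ones (place-value notation) → 4×1000 + 5×100 + 3×10 + 7 = 4537 (decimal)
Compute |6202 - 4537| = 1665
1665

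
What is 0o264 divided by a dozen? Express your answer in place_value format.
Convert 0o264 (octal) → 2×64 + 6×8 + 4 = 180 (decimal)
Convert a dozen (colloquial) → 12 (decimal)
Compute 180 ÷ 12 = 15
Convert 15 (decimal) → 15 = 1×10 + 5 → 1 ten, 5 ones (place-value notation)
1 ten, 5 ones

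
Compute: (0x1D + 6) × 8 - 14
Convert 0x1D (hexadecimal) → 1×16 + 13 = 29 (decimal)
Expression in decimal: (29 + 6) × 8 - 14
Parentheses first: 29 + 6 = 35
Multiply: 35 × 8 = 280
Subtract: 280 - 14 = 266
266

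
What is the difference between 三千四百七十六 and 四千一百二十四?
Convert 三千四百七十六 (Chinese numeral) → 3×1000 + 4×100 + 7×10 + 6 = 3476 (decimal)
Convert 四千一百二十四 (Chinese numeral) → 4×1000 + 1×100 + 2×10 + 4 = 4124 (decimal)
Difference: |3476 - 4124| = 648
648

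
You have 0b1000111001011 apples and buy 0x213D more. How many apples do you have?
Convert 0b1000111001011 (binary) → 4096 + 256 + 128 + 64 + 8 + 2 + 1 = 4555 (decimal)
Convert 0x213D (hexadecimal) → 2×4096 + 1×256 + 3×16 + 13 = 8509 (decimal)
Compute 4555 + 8509 = 13064
13064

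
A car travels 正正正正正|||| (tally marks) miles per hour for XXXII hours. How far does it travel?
Convert 正正正正正|||| (tally marks) → 5 + 5 + 5 + 5 + 5 + 4 = 29 (decimal)
Convert XXXII (Roman numeral) → 10 + 10 + 10 + 1 + 1 = 32 (decimal)
Compute 29 × 32 = 928
928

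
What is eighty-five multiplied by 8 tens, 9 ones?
Convert eighty-five (English words) → 85 (decimal)
Convert 8 tens, 9 ones (place-value notation) → 8×10 + 9 = 89 (decimal)
Compute 85 × 89 = 7565
7565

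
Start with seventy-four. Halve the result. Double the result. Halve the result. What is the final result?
Convert seventy-four (English words) → 74 (decimal)
Start: 74
74 ÷ 2 = 37
37 × 2 = 74
74 ÷ 2 = 37
37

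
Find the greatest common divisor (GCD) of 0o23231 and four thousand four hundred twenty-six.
Convert 0o23231 (octal) → 2×4096 + 3×512 + 2×64 + 3×8 + 1 = 9881 (decimal)
Convert four thousand four hundred twenty-six (English words) → 4×1000 + 4×100 + 26 = 4426 (decimal)
Compute gcd(9881, 4426) = 1
1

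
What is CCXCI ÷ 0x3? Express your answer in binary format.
Convert CCXCI (Roman numeral) → 100 + 100 + 90 + 1 = 291 (decimal)
Convert 0x3 (hexadecimal) → 3 (decimal)
Compute 291 ÷ 3 = 97
Convert 97 (decimal) → 97 = 64 + 32 + 1 → 0b1100001 (binary)
0b1100001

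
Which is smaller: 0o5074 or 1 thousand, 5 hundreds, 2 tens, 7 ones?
Convert 0o5074 (octal) → 5×512 + 7×8 + 4 = 2620 (decimal)
Convert 1 thousand, 5 hundreds, 2 tens, 7 ones (place-value notation) → 1×1000 + 5×100 + 2×10 + 7 = 1527 (decimal)
Compare 2620 vs 1527: smaller = 1527
1527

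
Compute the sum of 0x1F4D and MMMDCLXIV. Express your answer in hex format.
Convert 0x1F4D (hexadecimal) → 1×4096 + 15×256 + 4×16 + 13 = 8013 (decimal)
Convert MMMDCLXIV (Roman numeral) → 1000 + 1000 + 1000 + 500 + 100 + 50 + 10 + 4 = 3664 (decimal)
Compute 8013 + 3664 = 11677
Convert 11677 (decimal) → 11677 = 2×4096 + 13×256 + 9×16 + 13 → 0x2D9D (hexadecimal)
0x2D9D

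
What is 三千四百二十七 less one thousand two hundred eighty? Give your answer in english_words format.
Convert 三千四百二十七 (Chinese numeral) → 3×1000 + 4×100 + 2×10 + 7 = 3427 (decimal)
Convert one thousand two hundred eighty (English words) → 1×1000 + 2×100 + 80 = 1280 (decimal)
Compute 3427 - 1280 = 2147
Convert 2147 (decimal) → 2147 = 2×1000 + 1×100 + 47 → two thousand one hundred forty-seven (English words)
two thousand one hundred forty-seven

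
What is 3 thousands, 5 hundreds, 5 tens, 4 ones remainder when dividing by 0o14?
Convert 3 thousands, 5 hundreds, 5 tens, 4 ones (place-value notation) → 3×1000 + 5×100 + 5×10 + 4 = 3554 (decimal)
Convert 0o14 (octal) → 1×8 + 4 = 12 (decimal)
Compute 3554 mod 12 = 2
2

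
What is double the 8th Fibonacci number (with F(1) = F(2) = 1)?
The 8th Fibonacci number (with F(1) = F(2) = 1): 1, 1, 2, 3, 5, 8, 13, 21 → 21
Compute 21 × 2 = 42
42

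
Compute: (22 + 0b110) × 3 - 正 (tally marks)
Convert 0b110 (binary) → 4 + 2 = 6 (decimal)
Convert 正 (tally marks) → 5 (decimal)
Expression in decimal: (22 + 6) × 3 - 5
Parentheses first: 22 + 6 = 28
Multiply: 28 × 3 = 84
Subtract: 84 - 5 = 79
79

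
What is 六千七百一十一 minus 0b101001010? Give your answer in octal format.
Convert 六千七百一十一 (Chinese numeral) → 6×1000 + 7×100 + 1×10 + 1 = 6711 (decimal)
Convert 0b101001010 (binary) → 256 + 64 + 8 + 2 = 330 (decimal)
Compute 6711 - 330 = 6381
Convert 6381 (decimal) → 6381 = 1×4096 + 4×512 + 3×64 + 5×8 + 5 → 0o14355 (octal)
0o14355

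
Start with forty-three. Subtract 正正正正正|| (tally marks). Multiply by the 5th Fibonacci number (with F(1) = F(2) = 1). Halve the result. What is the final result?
Convert forty-three (English words) → 43 (decimal)
Start: 43
Convert 正正正正正|| (tally marks) → 5 + 5 + 5 + 5 + 5 + 2 = 27 (decimal)
43 - 27 = 16
Convert the 5th Fibonacci number (with F(1) = F(2) = 1) (Fibonacci index) → 1, 1, 2, 3, 5 → 5 (decimal)
16 × 5 = 80
80 ÷ 2 = 40
40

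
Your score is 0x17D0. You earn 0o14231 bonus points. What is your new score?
Convert 0x17D0 (hexadecimal) → 1×4096 + 7×256 + 13×16 = 6096 (decimal)
Convert 0o14231 (octal) → 1×4096 + 4×512 + 2×64 + 3×8 + 1 = 6297 (decimal)
Compute 6096 + 6297 = 12393
12393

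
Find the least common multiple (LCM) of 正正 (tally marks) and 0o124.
Convert 正正 (tally marks) → 5 + 5 = 10 (decimal)
Convert 0o124 (octal) → 1×64 + 2×8 + 4 = 84 (decimal)
Compute lcm(10, 84) = 420
420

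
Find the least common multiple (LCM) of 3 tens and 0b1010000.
Convert 3 tens (place-value notation) → 3×10 = 30 (decimal)
Convert 0b1010000 (binary) → 64 + 16 = 80 (decimal)
Compute lcm(30, 80) = 240
240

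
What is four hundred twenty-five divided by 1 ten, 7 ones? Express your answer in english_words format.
Convert four hundred twenty-five (English words) → 4×100 + 25 = 425 (decimal)
Convert 1 ten, 7 ones (place-value notation) → 1×10 + 7 = 17 (decimal)
Compute 425 ÷ 17 = 25
Convert 25 (decimal) → twenty-five (English words)
twenty-five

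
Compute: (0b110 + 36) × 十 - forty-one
Convert 0b110 (binary) → 4 + 2 = 6 (decimal)
Convert 十 (Chinese numeral) → 1×10 = 10 (decimal)
Convert forty-one (English words) → 41 (decimal)
Expression in decimal: (6 + 36) × 10 - 41
Parentheses first: 6 + 36 = 42
Multiply: 42 × 10 = 420
Subtract: 420 - 41 = 379
379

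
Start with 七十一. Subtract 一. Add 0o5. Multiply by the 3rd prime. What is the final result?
Convert 七十一 (Chinese numeral) → 7×10 + 1 = 71 (decimal)
Start: 71
Convert 一 (Chinese numeral) → 1 (decimal)
71 - 1 = 70
Convert 0o5 (octal) → 5 (decimal)
70 + 5 = 75
Convert the 3rd prime (prime index) → 5 (decimal)
75 × 5 = 375
375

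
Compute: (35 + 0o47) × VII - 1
Convert 0o47 (octal) → 4×8 + 7 = 39 (decimal)
Convert VII (Roman numeral) → 5 + 1 + 1 = 7 (decimal)
Expression in decimal: (35 + 39) × 7 - 1
Parentheses first: 35 + 39 = 74
Multiply: 74 × 7 = 518
Subtract: 518 - 1 = 517
517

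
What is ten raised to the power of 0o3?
Convert ten (English words) → 10 (decimal)
Convert 0o3 (octal) → 3 (decimal)
Compute 10 ^ 3 = 1000
1000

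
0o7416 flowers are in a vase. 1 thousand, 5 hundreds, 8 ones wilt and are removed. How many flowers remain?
Convert 0o7416 (octal) → 7×512 + 4×64 + 1×8 + 6 = 3854 (decimal)
Convert 1 thousand, 5 hundreds, 8 ones (place-value notation) → 1×1000 + 5×100 + 8 = 1508 (decimal)
Compute 3854 - 1508 = 2346
2346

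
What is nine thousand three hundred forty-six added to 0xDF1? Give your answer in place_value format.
Convert nine thousand three hundred forty-six (English words) → 9×1000 + 3×100 + 46 = 9346 (decimal)
Convert 0xDF1 (hexadecimal) → 13×256 + 15×16 + 1 = 3569 (decimal)
Compute 9346 + 3569 = 12915
Convert 12915 (decimal) → 12915 = 12×1000 + 9×100 + 1×10 + 5 → 12 thousands, 9 hundreds, 1 ten, 5 ones (place-value notation)
12 thousands, 9 hundreds, 1 ten, 5 ones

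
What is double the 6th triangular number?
The 6th triangular number = 6×7/2 = 21
Compute 21 × 2 = 42
42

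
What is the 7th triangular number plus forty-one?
The 7th triangular number = 7×8/2 = 28
Convert forty-one (English words) → 41 (decimal)
Compute 28 + 41 = 69
69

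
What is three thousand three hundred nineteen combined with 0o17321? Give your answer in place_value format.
Convert three thousand three hundred nineteen (English words) → 3×1000 + 3×100 + 19 = 3319 (decimal)
Convert 0o17321 (octal) → 1×4096 + 7×512 + 3×64 + 2×8 + 1 = 7889 (decimal)
Compute 3319 + 7889 = 11208
Convert 11208 (decimal) → 11208 = 11×1000 + 2×100 + 8 → 11 thousands, 2 hundreds, 8 ones (place-value notation)
11 thousands, 2 hundreds, 8 ones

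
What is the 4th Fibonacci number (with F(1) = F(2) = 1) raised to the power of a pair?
Convert the 4th Fibonacci number (with F(1) = F(2) = 1) (Fibonacci index) → 1, 1, 2, 3 → 3 (decimal)
Convert a pair (colloquial) → 2 (decimal)
Compute 3 ^ 2 = 9
9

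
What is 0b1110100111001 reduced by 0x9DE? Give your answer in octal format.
Convert 0b1110100111001 (binary) → 4096 + 2048 + 1024 + 256 + 32 + 16 + 8 + 1 = 7481 (decimal)
Convert 0x9DE (hexadecimal) → 9×256 + 13×16 + 14 = 2526 (decimal)
Compute 7481 - 2526 = 4955
Convert 4955 (decimal) → 4955 = 1×4096 + 1×512 + 5×64 + 3×8 + 3 → 0o11533 (octal)
0o11533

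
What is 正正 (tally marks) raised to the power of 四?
Convert 正正 (tally marks) → 5 + 5 = 10 (decimal)
Convert 四 (Chinese numeral) → 4 (decimal)
Compute 10 ^ 4 = 10000
10000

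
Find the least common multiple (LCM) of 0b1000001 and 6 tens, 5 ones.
Convert 0b1000001 (binary) → 64 + 1 = 65 (decimal)
Convert 6 tens, 5 ones (place-value notation) → 6×10 + 5 = 65 (decimal)
Compute lcm(65, 65) = 65
65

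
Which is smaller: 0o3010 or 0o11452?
Convert 0o3010 (octal) → 3×512 + 1×8 = 1544 (decimal)
Convert 0o11452 (octal) → 1×4096 + 1×512 + 4×64 + 5×8 + 2 = 4906 (decimal)
Compare 1544 vs 4906: smaller = 1544
1544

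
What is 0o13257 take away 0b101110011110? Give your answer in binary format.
Convert 0o13257 (octal) → 1×4096 + 3×512 + 2×64 + 5×8 + 7 = 5807 (decimal)
Convert 0b101110011110 (binary) → 2048 + 512 + 256 + 128 + 16 + 8 + 4 + 2 = 2974 (decimal)
Compute 5807 - 2974 = 2833
Convert 2833 (decimal) → 2833 = 2048 + 512 + 256 + 16 + 1 → 0b101100010001 (binary)
0b101100010001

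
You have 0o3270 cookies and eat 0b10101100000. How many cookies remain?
Convert 0o3270 (octal) → 3×512 + 2×64 + 7×8 = 1720 (decimal)
Convert 0b10101100000 (binary) → 1024 + 256 + 64 + 32 = 1376 (decimal)
Compute 1720 - 1376 = 344
344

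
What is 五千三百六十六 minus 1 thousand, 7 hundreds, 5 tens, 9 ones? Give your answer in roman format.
Convert 五千三百六十六 (Chinese numeral) → 5×1000 + 3×100 + 6×10 + 6 = 5366 (decimal)
Convert 1 thousand, 7 hundreds, 5 tens, 9 ones (place-value notation) → 1×1000 + 7×100 + 5×10 + 9 = 1759 (decimal)
Compute 5366 - 1759 = 3607
Convert 3607 (decimal) → 3607 = 1000 + 1000 + 1000 + 500 + 100 + 5 + 1 + 1 → MMMDCVII (Roman numeral)
MMMDCVII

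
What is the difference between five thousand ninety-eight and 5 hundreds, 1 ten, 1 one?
Convert five thousand ninety-eight (English words) → 5×1000 + 98 = 5098 (decimal)
Convert 5 hundreds, 1 ten, 1 one (place-value notation) → 5×100 + 1×10 + 1 = 511 (decimal)
Difference: |5098 - 511| = 4587
4587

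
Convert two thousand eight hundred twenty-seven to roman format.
Convert two thousand eight hundred twenty-seven (English words) → 2×1000 + 8×100 + 27 = 2827 (decimal)
Convert 2827 (decimal) → 2827 = 1000 + 1000 + 500 + 100 + 100 + 100 + 10 + 10 + 5 + 1 + 1 → MMDCCCXXVII (Roman numeral)
MMDCCCXXVII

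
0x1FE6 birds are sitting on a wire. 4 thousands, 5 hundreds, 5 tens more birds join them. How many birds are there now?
Convert 0x1FE6 (hexadecimal) → 1×4096 + 15×256 + 14×16 + 6 = 8166 (decimal)
Convert 4 thousands, 5 hundreds, 5 tens (place-value notation) → 4×1000 + 5×100 + 5×10 = 4550 (decimal)
Compute 8166 + 4550 = 12716
12716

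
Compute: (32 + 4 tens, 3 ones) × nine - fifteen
Convert 4 tens, 3 ones (place-value notation) → 4×10 + 3 = 43 (decimal)
Convert nine (English words) → 9 (decimal)
Convert fifteen (English words) → 15 (decimal)
Expression in decimal: (32 + 43) × 9 - 15
Parentheses first: 32 + 43 = 75
Multiply: 75 × 9 = 675
Subtract: 675 - 15 = 660
660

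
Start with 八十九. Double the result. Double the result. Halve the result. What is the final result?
Convert 八十九 (Chinese numeral) → 8×10 + 9 = 89 (decimal)
Start: 89
89 × 2 = 178
178 × 2 = 356
356 ÷ 2 = 178
178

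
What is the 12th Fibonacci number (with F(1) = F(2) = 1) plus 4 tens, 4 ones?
The 12th Fibonacci number (with F(1) = F(2) = 1): 1, 1, 2, 3, 5, 8, 13, 21, 34, 55, 89, 144 → 144
Convert 4 tens, 4 ones (place-value notation) → 4×10 + 4 = 44 (decimal)
Compute 144 + 44 = 188
188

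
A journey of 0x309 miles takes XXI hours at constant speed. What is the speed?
Convert 0x309 (hexadecimal) → 3×256 + 9 = 777 (decimal)
Convert XXI (Roman numeral) → 10 + 10 + 1 = 21 (decimal)
Compute 777 ÷ 21 = 37
37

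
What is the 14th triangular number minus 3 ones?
The 14th triangular number = 14×15/2 = 105
Convert 3 ones (place-value notation) → 3 (decimal)
Compute 105 - 3 = 102
102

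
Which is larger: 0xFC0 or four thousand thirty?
Convert 0xFC0 (hexadecimal) → 15×256 + 12×16 = 4032 (decimal)
Convert four thousand thirty (English words) → 4×1000 + 30 = 4030 (decimal)
Compare 4032 vs 4030: larger = 4032
4032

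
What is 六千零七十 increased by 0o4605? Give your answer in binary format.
Convert 六千零七十 (Chinese numeral) → 6×1000 + 7×10 = 6070 (decimal)
Convert 0o4605 (octal) → 4×512 + 6×64 + 5 = 2437 (decimal)
Compute 6070 + 2437 = 8507
Convert 8507 (decimal) → 8507 = 8192 + 256 + 32 + 16 + 8 + 2 + 1 → 0b10000100111011 (binary)
0b10000100111011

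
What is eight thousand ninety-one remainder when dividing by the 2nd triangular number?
Convert eight thousand ninety-one (English words) → 8×1000 + 91 = 8091 (decimal)
Convert the 2nd triangular number (triangular index) → 2×3/2 = 3 (decimal)
Compute 8091 mod 3 = 0
0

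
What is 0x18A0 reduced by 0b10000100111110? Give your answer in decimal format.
Convert 0x18A0 (hexadecimal) → 1×4096 + 8×256 + 10×16 = 6304 (decimal)
Convert 0b10000100111110 (binary) → 8192 + 256 + 32 + 16 + 8 + 4 + 2 = 8510 (decimal)
Compute 6304 - 8510 = -2206
-2206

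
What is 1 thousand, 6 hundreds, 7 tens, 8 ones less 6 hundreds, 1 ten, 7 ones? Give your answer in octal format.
Convert 1 thousand, 6 hundreds, 7 tens, 8 ones (place-value notation) → 1×1000 + 6×100 + 7×10 + 8 = 1678 (decimal)
Convert 6 hundreds, 1 ten, 7 ones (place-value notation) → 6×100 + 1×10 + 7 = 617 (decimal)
Compute 1678 - 617 = 1061
Convert 1061 (decimal) → 1061 = 2×512 + 4×8 + 5 → 0o2045 (octal)
0o2045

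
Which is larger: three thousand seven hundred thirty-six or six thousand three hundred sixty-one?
Convert three thousand seven hundred thirty-six (English words) → 3×1000 + 7×100 + 36 = 3736 (decimal)
Convert six thousand three hundred sixty-one (English words) → 6×1000 + 3×100 + 61 = 6361 (decimal)
Compare 3736 vs 6361: larger = 6361
6361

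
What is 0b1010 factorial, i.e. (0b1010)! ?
Convert 0b1010 (binary) → 8 + 2 = 10 (decimal)
Compute 10! = 3628800
3628800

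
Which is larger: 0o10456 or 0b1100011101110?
Convert 0o10456 (octal) → 1×4096 + 4×64 + 5×8 + 6 = 4398 (decimal)
Convert 0b1100011101110 (binary) → 4096 + 2048 + 128 + 64 + 32 + 8 + 4 + 2 = 6382 (decimal)
Compare 4398 vs 6382: larger = 6382
6382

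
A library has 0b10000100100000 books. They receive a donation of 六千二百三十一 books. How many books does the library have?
Convert 0b10000100100000 (binary) → 8192 + 256 + 32 = 8480 (decimal)
Convert 六千二百三十一 (Chinese numeral) → 6×1000 + 2×100 + 3×10 + 1 = 6231 (decimal)
Compute 8480 + 6231 = 14711
14711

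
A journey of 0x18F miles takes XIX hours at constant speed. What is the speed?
Convert 0x18F (hexadecimal) → 1×256 + 8×16 + 15 = 399 (decimal)
Convert XIX (Roman numeral) → 10 + 9 = 19 (decimal)
Compute 399 ÷ 19 = 21
21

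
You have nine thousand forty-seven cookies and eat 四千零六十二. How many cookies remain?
Convert nine thousand forty-seven (English words) → 9×1000 + 47 = 9047 (decimal)
Convert 四千零六十二 (Chinese numeral) → 4×1000 + 6×10 + 2 = 4062 (decimal)
Compute 9047 - 4062 = 4985
4985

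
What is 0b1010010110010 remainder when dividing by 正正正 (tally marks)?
Convert 0b1010010110010 (binary) → 4096 + 1024 + 128 + 32 + 16 + 2 = 5298 (decimal)
Convert 正正正 (tally marks) → 5 + 5 + 5 = 15 (decimal)
Compute 5298 mod 15 = 3
3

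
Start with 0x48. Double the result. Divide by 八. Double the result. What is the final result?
Convert 0x48 (hexadecimal) → 4×16 + 8 = 72 (decimal)
Start: 72
72 × 2 = 144
Convert 八 (Chinese numeral) → 8 (decimal)
144 ÷ 8 = 18
18 × 2 = 36
36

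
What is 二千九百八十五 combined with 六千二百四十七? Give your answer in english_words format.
Convert 二千九百八十五 (Chinese numeral) → 2×1000 + 9×100 + 8×10 + 5 = 2985 (decimal)
Convert 六千二百四十七 (Chinese numeral) → 6×1000 + 2×100 + 4×10 + 7 = 6247 (decimal)
Compute 2985 + 6247 = 9232
Convert 9232 (decimal) → 9232 = 9×1000 + 2×100 + 32 → nine thousand two hundred thirty-two (English words)
nine thousand two hundred thirty-two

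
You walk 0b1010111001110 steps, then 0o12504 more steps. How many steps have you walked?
Convert 0b1010111001110 (binary) → 4096 + 1024 + 256 + 128 + 64 + 8 + 4 + 2 = 5582 (decimal)
Convert 0o12504 (octal) → 1×4096 + 2×512 + 5×64 + 4 = 5444 (decimal)
Compute 5582 + 5444 = 11026
11026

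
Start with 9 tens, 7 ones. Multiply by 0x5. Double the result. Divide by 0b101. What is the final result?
Convert 9 tens, 7 ones (place-value notation) → 9×10 + 7 = 97 (decimal)
Start: 97
Convert 0x5 (hexadecimal) → 5 (decimal)
97 × 5 = 485
485 × 2 = 970
Convert 0b101 (binary) → 4 + 1 = 5 (decimal)
970 ÷ 5 = 194
194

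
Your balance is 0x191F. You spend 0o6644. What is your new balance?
Convert 0x191F (hexadecimal) → 1×4096 + 9×256 + 1×16 + 15 = 6431 (decimal)
Convert 0o6644 (octal) → 6×512 + 6×64 + 4×8 + 4 = 3492 (decimal)
Compute 6431 - 3492 = 2939
2939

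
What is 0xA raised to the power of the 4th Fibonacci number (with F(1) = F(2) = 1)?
Convert 0xA (hexadecimal) → 10 (decimal)
Convert the 4th Fibonacci number (with F(1) = F(2) = 1) (Fibonacci index) → 1, 1, 2, 3 → 3 (decimal)
Compute 10 ^ 3 = 1000
1000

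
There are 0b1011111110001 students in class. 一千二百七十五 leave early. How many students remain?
Convert 0b1011111110001 (binary) → 4096 + 1024 + 512 + 256 + 128 + 64 + 32 + 16 + 1 = 6129 (decimal)
Convert 一千二百七十五 (Chinese numeral) → 1×1000 + 2×100 + 7×10 + 5 = 1275 (decimal)
Compute 6129 - 1275 = 4854
4854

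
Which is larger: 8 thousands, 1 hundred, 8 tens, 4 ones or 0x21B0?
Convert 8 thousands, 1 hundred, 8 tens, 4 ones (place-value notation) → 8×1000 + 1×100 + 8×10 + 4 = 8184 (decimal)
Convert 0x21B0 (hexadecimal) → 2×4096 + 1×256 + 11×16 = 8624 (decimal)
Compare 8184 vs 8624: larger = 8624
8624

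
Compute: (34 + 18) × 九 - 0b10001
Convert 九 (Chinese numeral) → 9 (decimal)
Convert 0b10001 (binary) → 16 + 1 = 17 (decimal)
Expression in decimal: (34 + 18) × 9 - 17
Parentheses first: 34 + 18 = 52
Multiply: 52 × 9 = 468
Subtract: 468 - 17 = 451
451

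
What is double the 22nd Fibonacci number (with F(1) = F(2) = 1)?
The 22nd Fibonacci number (with F(1) = F(2) = 1) = 17711
Compute 17711 × 2 = 35422
35422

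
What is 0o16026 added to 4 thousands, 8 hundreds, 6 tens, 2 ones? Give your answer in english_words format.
Convert 0o16026 (octal) → 1×4096 + 6×512 + 2×8 + 6 = 7190 (decimal)
Convert 4 thousands, 8 hundreds, 6 tens, 2 ones (place-value notation) → 4×1000 + 8×100 + 6×10 + 2 = 4862 (decimal)
Compute 7190 + 4862 = 12052
Convert 12052 (decimal) → 12052 = 12×1000 + 52 → twelve thousand fifty-two (English words)
twelve thousand fifty-two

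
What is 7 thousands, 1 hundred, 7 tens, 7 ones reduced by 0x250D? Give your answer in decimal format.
Convert 7 thousands, 1 hundred, 7 tens, 7 ones (place-value notation) → 7×1000 + 1×100 + 7×10 + 7 = 7177 (decimal)
Convert 0x250D (hexadecimal) → 2×4096 + 5×256 + 13 = 9485 (decimal)
Compute 7177 - 9485 = -2308
-2308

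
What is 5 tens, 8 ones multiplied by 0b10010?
Convert 5 tens, 8 ones (place-value notation) → 5×10 + 8 = 58 (decimal)
Convert 0b10010 (binary) → 16 + 2 = 18 (decimal)
Compute 58 × 18 = 1044
1044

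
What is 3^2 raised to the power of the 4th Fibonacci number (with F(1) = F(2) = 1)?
Convert 3^2 (power) → 9 (decimal)
Convert the 4th Fibonacci number (with F(1) = F(2) = 1) (Fibonacci index) → 1, 1, 2, 3 → 3 (decimal)
Compute 9 ^ 3 = 729
729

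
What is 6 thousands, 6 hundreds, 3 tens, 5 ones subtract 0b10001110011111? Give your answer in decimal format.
Convert 6 thousands, 6 hundreds, 3 tens, 5 ones (place-value notation) → 6×1000 + 6×100 + 3×10 + 5 = 6635 (decimal)
Convert 0b10001110011111 (binary) → 8192 + 512 + 256 + 128 + 16 + 8 + 4 + 2 + 1 = 9119 (decimal)
Compute 6635 - 9119 = -2484
-2484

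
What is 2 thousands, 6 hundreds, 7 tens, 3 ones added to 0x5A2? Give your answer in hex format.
Convert 2 thousands, 6 hundreds, 7 tens, 3 ones (place-value notation) → 2×1000 + 6×100 + 7×10 + 3 = 2673 (decimal)
Convert 0x5A2 (hexadecimal) → 5×256 + 10×16 + 2 = 1442 (decimal)
Compute 2673 + 1442 = 4115
Convert 4115 (decimal) → 4115 = 1×4096 + 1×16 + 3 → 0x1013 (hexadecimal)
0x1013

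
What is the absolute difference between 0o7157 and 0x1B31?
Convert 0o7157 (octal) → 7×512 + 1×64 + 5×8 + 7 = 3695 (decimal)
Convert 0x1B31 (hexadecimal) → 1×4096 + 11×256 + 3×16 + 1 = 6961 (decimal)
Compute |3695 - 6961| = 3266
3266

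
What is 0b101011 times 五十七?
Convert 0b101011 (binary) → 32 + 8 + 2 + 1 = 43 (decimal)
Convert 五十七 (Chinese numeral) → 5×10 + 7 = 57 (decimal)
Compute 43 × 57 = 2451
2451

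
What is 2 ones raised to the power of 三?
Convert 2 ones (place-value notation) → 2 (decimal)
Convert 三 (Chinese numeral) → 3 (decimal)
Compute 2 ^ 3 = 8
8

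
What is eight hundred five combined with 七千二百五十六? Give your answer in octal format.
Convert eight hundred five (English words) → 8×100 + 5 = 805 (decimal)
Convert 七千二百五十六 (Chinese numeral) → 7×1000 + 2×100 + 5×10 + 6 = 7256 (decimal)
Compute 805 + 7256 = 8061
Convert 8061 (decimal) → 8061 = 1×4096 + 7×512 + 5×64 + 7×8 + 5 → 0o17575 (octal)
0o17575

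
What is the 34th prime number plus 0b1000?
The 34th prime number = 139
Convert 0b1000 (binary) → 8 (decimal)
Compute 139 + 8 = 147
147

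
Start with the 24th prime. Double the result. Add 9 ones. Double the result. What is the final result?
Convert the 24th prime (prime index) → 89 (decimal)
Start: 89
89 × 2 = 178
Convert 9 ones (place-value notation) → 9 (decimal)
178 + 9 = 187
187 × 2 = 374
374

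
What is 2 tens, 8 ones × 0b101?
Convert 2 tens, 8 ones (place-value notation) → 2×10 + 8 = 28 (decimal)
Convert 0b101 (binary) → 4 + 1 = 5 (decimal)
Compute 28 × 5 = 140
140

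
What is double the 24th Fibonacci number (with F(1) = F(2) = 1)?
The 24th Fibonacci number (with F(1) = F(2) = 1) = 46368
Compute 46368 × 2 = 92736
92736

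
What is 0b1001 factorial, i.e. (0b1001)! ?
Convert 0b1001 (binary) → 8 + 1 = 9 (decimal)
Compute 9! = 362880
362880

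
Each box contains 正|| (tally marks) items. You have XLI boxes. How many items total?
Convert 正|| (tally marks) → 5 + 2 = 7 (decimal)
Convert XLI (Roman numeral) → 40 + 1 = 41 (decimal)
Compute 7 × 41 = 287
287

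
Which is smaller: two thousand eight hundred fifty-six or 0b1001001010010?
Convert two thousand eight hundred fifty-six (English words) → 2×1000 + 8×100 + 56 = 2856 (decimal)
Convert 0b1001001010010 (binary) → 4096 + 512 + 64 + 16 + 2 = 4690 (decimal)
Compare 2856 vs 4690: smaller = 2856
2856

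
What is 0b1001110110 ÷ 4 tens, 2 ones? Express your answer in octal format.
Convert 0b1001110110 (binary) → 512 + 64 + 32 + 16 + 4 + 2 = 630 (decimal)
Convert 4 tens, 2 ones (place-value notation) → 4×10 + 2 = 42 (decimal)
Compute 630 ÷ 42 = 15
Convert 15 (decimal) → 15 = 1×8 + 7 → 0o17 (octal)
0o17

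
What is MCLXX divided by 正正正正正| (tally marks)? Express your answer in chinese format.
Convert MCLXX (Roman numeral) → 1000 + 100 + 50 + 10 + 10 = 1170 (decimal)
Convert 正正正正正| (tally marks) → 5 + 5 + 5 + 5 + 5 + 1 = 26 (decimal)
Compute 1170 ÷ 26 = 45
Convert 45 (decimal) → 45 = 4×10 + 5 → 四十五 (Chinese numeral)
四十五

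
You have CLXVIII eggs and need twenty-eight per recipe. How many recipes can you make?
Convert CLXVIII (Roman numeral) → 100 + 50 + 10 + 5 + 1 + 1 + 1 = 168 (decimal)
Convert twenty-eight (English words) → 28 (decimal)
Compute 168 ÷ 28 = 6
6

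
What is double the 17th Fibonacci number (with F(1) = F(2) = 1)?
The 17th Fibonacci number (with F(1) = F(2) = 1) = 1597
Compute 1597 × 2 = 3194
3194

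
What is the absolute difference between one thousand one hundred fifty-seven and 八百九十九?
Convert one thousand one hundred fifty-seven (English words) → 1×1000 + 1×100 + 57 = 1157 (decimal)
Convert 八百九十九 (Chinese numeral) → 8×100 + 9×10 + 9 = 899 (decimal)
Compute |1157 - 899| = 258
258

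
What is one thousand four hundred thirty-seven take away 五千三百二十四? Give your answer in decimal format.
Convert one thousand four hundred thirty-seven (English words) → 1×1000 + 4×100 + 37 = 1437 (decimal)
Convert 五千三百二十四 (Chinese numeral) → 5×1000 + 3×100 + 2×10 + 4 = 5324 (decimal)
Compute 1437 - 5324 = -3887
-3887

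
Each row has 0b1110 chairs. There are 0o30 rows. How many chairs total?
Convert 0b1110 (binary) → 8 + 4 + 2 = 14 (decimal)
Convert 0o30 (octal) → 3×8 = 24 (decimal)
Compute 14 × 24 = 336
336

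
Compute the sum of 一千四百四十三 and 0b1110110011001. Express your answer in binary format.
Convert 一千四百四十三 (Chinese numeral) → 1×1000 + 4×100 + 4×10 + 3 = 1443 (decimal)
Convert 0b1110110011001 (binary) → 4096 + 2048 + 1024 + 256 + 128 + 16 + 8 + 1 = 7577 (decimal)
Compute 1443 + 7577 = 9020
Convert 9020 (decimal) → 9020 = 8192 + 512 + 256 + 32 + 16 + 8 + 4 → 0b10001100111100 (binary)
0b10001100111100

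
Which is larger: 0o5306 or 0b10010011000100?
Convert 0o5306 (octal) → 5×512 + 3×64 + 6 = 2758 (decimal)
Convert 0b10010011000100 (binary) → 8192 + 1024 + 128 + 64 + 4 = 9412 (decimal)
Compare 2758 vs 9412: larger = 9412
9412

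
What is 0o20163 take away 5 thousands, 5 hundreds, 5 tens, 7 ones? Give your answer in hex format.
Convert 0o20163 (octal) → 2×4096 + 1×64 + 6×8 + 3 = 8307 (decimal)
Convert 5 thousands, 5 hundreds, 5 tens, 7 ones (place-value notation) → 5×1000 + 5×100 + 5×10 + 7 = 5557 (decimal)
Compute 8307 - 5557 = 2750
Convert 2750 (decimal) → 2750 = 10×256 + 11×16 + 14 → 0xABE (hexadecimal)
0xABE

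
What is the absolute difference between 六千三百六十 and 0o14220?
Convert 六千三百六十 (Chinese numeral) → 6×1000 + 3×100 + 6×10 = 6360 (decimal)
Convert 0o14220 (octal) → 1×4096 + 4×512 + 2×64 + 2×8 = 6288 (decimal)
Compute |6360 - 6288| = 72
72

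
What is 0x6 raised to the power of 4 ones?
Convert 0x6 (hexadecimal) → 6 (decimal)
Convert 4 ones (place-value notation) → 4 (decimal)
Compute 6 ^ 4 = 1296
1296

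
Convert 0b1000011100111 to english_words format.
Convert 0b1000011100111 (binary) → 4096 + 128 + 64 + 32 + 4 + 2 + 1 = 4327 (decimal)
Convert 4327 (decimal) → 4327 = 4×1000 + 3×100 + 27 → four thousand three hundred twenty-seven (English words)
four thousand three hundred twenty-seven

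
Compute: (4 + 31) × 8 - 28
Parentheses first: 4 + 31 = 35
Multiply: 35 × 8 = 280
Subtract: 280 - 28 = 252
252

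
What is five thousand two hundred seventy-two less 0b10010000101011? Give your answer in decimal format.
Convert five thousand two hundred seventy-two (English words) → 5×1000 + 2×100 + 72 = 5272 (decimal)
Convert 0b10010000101011 (binary) → 8192 + 1024 + 32 + 8 + 2 + 1 = 9259 (decimal)
Compute 5272 - 9259 = -3987
-3987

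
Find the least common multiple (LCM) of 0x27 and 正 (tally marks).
Convert 0x27 (hexadecimal) → 2×16 + 7 = 39 (decimal)
Convert 正 (tally marks) → 5 (decimal)
Compute lcm(39, 5) = 195
195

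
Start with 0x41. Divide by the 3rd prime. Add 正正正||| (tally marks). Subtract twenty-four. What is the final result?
Convert 0x41 (hexadecimal) → 4×16 + 1 = 65 (decimal)
Start: 65
Convert the 3rd prime (prime index) → 5 (decimal)
65 ÷ 5 = 13
Convert 正正正||| (tally marks) → 5 + 5 + 5 + 3 = 18 (decimal)
13 + 18 = 31
Convert twenty-four (English words) → 24 (decimal)
31 - 24 = 7
7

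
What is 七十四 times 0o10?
Convert 七十四 (Chinese numeral) → 7×10 + 4 = 74 (decimal)
Convert 0o10 (octal) → 1×8 = 8 (decimal)
Compute 74 × 8 = 592
592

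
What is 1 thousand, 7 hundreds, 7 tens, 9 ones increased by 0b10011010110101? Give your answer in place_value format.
Convert 1 thousand, 7 hundreds, 7 tens, 9 ones (place-value notation) → 1×1000 + 7×100 + 7×10 + 9 = 1779 (decimal)
Convert 0b10011010110101 (binary) → 8192 + 1024 + 512 + 128 + 32 + 16 + 4 + 1 = 9909 (decimal)
Compute 1779 + 9909 = 11688
Convert 11688 (decimal) → 11688 = 11×1000 + 6×100 + 8×10 + 8 → 11 thousands, 6 hundreds, 8 tens, 8 ones (place-value notation)
11 thousands, 6 hundreds, 8 tens, 8 ones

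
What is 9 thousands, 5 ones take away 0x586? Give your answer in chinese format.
Convert 9 thousands, 5 ones (place-value notation) → 9×1000 + 5 = 9005 (decimal)
Convert 0x586 (hexadecimal) → 5×256 + 8×16 + 6 = 1414 (decimal)
Compute 9005 - 1414 = 7591
Convert 7591 (decimal) → 7591 = 7×1000 + 5×100 + 9×10 + 1 → 七千五百九十一 (Chinese numeral)
七千五百九十一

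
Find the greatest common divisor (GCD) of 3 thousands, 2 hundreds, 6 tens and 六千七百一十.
Convert 3 thousands, 2 hundreds, 6 tens (place-value notation) → 3×1000 + 2×100 + 6×10 = 3260 (decimal)
Convert 六千七百一十 (Chinese numeral) → 6×1000 + 7×100 + 1×10 = 6710 (decimal)
Compute gcd(3260, 6710) = 10
10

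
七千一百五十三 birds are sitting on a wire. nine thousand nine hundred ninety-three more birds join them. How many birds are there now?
Convert 七千一百五十三 (Chinese numeral) → 7×1000 + 1×100 + 5×10 + 3 = 7153 (decimal)
Convert nine thousand nine hundred ninety-three (English words) → 9×1000 + 9×100 + 93 = 9993 (decimal)
Compute 7153 + 9993 = 17146
17146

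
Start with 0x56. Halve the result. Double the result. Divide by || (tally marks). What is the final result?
Convert 0x56 (hexadecimal) → 5×16 + 6 = 86 (decimal)
Start: 86
86 ÷ 2 = 43
43 × 2 = 86
Convert || (tally marks) → 2 (decimal)
86 ÷ 2 = 43
43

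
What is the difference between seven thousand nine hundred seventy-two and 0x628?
Convert seven thousand nine hundred seventy-two (English words) → 7×1000 + 9×100 + 72 = 7972 (decimal)
Convert 0x628 (hexadecimal) → 6×256 + 2×16 + 8 = 1576 (decimal)
Difference: |7972 - 1576| = 6396
6396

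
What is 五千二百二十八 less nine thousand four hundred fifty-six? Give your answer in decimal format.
Convert 五千二百二十八 (Chinese numeral) → 5×1000 + 2×100 + 2×10 + 8 = 5228 (decimal)
Convert nine thousand four hundred fifty-six (English words) → 9×1000 + 4×100 + 56 = 9456 (decimal)
Compute 5228 - 9456 = -4228
-4228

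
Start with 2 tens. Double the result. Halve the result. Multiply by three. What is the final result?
Convert 2 tens (place-value notation) → 2×10 = 20 (decimal)
Start: 20
20 × 2 = 40
40 ÷ 2 = 20
Convert three (English words) → 3 (decimal)
20 × 3 = 60
60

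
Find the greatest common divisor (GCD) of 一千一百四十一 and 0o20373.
Convert 一千一百四十一 (Chinese numeral) → 1×1000 + 1×100 + 4×10 + 1 = 1141 (decimal)
Convert 0o20373 (octal) → 2×4096 + 3×64 + 7×8 + 3 = 8443 (decimal)
Compute gcd(1141, 8443) = 1
1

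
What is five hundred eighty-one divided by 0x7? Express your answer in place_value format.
Convert five hundred eighty-one (English words) → 5×100 + 81 = 581 (decimal)
Convert 0x7 (hexadecimal) → 7 (decimal)
Compute 581 ÷ 7 = 83
Convert 83 (decimal) → 83 = 8×10 + 3 → 8 tens, 3 ones (place-value notation)
8 tens, 3 ones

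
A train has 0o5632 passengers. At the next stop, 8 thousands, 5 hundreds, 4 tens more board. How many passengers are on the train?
Convert 0o5632 (octal) → 5×512 + 6×64 + 3×8 + 2 = 2970 (decimal)
Convert 8 thousands, 5 hundreds, 4 tens (place-value notation) → 8×1000 + 5×100 + 4×10 = 8540 (decimal)
Compute 2970 + 8540 = 11510
11510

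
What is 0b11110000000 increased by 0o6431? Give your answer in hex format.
Convert 0b11110000000 (binary) → 1024 + 512 + 256 + 128 = 1920 (decimal)
Convert 0o6431 (octal) → 6×512 + 4×64 + 3×8 + 1 = 3353 (decimal)
Compute 1920 + 3353 = 5273
Convert 5273 (decimal) → 5273 = 1×4096 + 4×256 + 9×16 + 9 → 0x1499 (hexadecimal)
0x1499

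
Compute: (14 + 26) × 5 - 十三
Convert 十三 (Chinese numeral) → 1×10 + 3 = 13 (decimal)
Expression in decimal: (14 + 26) × 5 - 13
Parentheses first: 14 + 26 = 40
Multiply: 40 × 5 = 200
Subtract: 200 - 13 = 187
187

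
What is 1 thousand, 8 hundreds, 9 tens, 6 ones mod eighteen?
Convert 1 thousand, 8 hundreds, 9 tens, 6 ones (place-value notation) → 1×1000 + 8×100 + 9×10 + 6 = 1896 (decimal)
Convert eighteen (English words) → 18 (decimal)
Compute 1896 mod 18 = 6
6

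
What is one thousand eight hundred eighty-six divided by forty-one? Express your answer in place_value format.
Convert one thousand eight hundred eighty-six (English words) → 1×1000 + 8×100 + 86 = 1886 (decimal)
Convert forty-one (English words) → 41 (decimal)
Compute 1886 ÷ 41 = 46
Convert 46 (decimal) → 46 = 4×10 + 6 → 4 tens, 6 ones (place-value notation)
4 tens, 6 ones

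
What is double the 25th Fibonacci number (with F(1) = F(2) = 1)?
The 25th Fibonacci number (with F(1) = F(2) = 1) = 75025
Compute 75025 × 2 = 150050
150050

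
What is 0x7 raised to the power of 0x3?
Convert 0x7 (hexadecimal) → 7 (decimal)
Convert 0x3 (hexadecimal) → 3 (decimal)
Compute 7 ^ 3 = 343
343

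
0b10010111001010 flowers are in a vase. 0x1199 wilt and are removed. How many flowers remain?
Convert 0b10010111001010 (binary) → 8192 + 1024 + 256 + 128 + 64 + 8 + 2 = 9674 (decimal)
Convert 0x1199 (hexadecimal) → 1×4096 + 1×256 + 9×16 + 9 = 4505 (decimal)
Compute 9674 - 4505 = 5169
5169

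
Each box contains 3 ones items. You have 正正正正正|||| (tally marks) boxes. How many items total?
Convert 3 ones (place-value notation) → 3 (decimal)
Convert 正正正正正|||| (tally marks) → 5 + 5 + 5 + 5 + 5 + 4 = 29 (decimal)
Compute 3 × 29 = 87
87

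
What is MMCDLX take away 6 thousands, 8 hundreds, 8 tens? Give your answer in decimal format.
Convert MMCDLX (Roman numeral) → 1000 + 1000 + 400 + 50 + 10 = 2460 (decimal)
Convert 6 thousands, 8 hundreds, 8 tens (place-value notation) → 6×1000 + 8×100 + 8×10 = 6880 (decimal)
Compute 2460 - 6880 = -4420
-4420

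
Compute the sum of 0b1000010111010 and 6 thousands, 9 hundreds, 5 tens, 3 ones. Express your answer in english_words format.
Convert 0b1000010111010 (binary) → 4096 + 128 + 32 + 16 + 8 + 2 = 4282 (decimal)
Convert 6 thousands, 9 hundreds, 5 tens, 3 ones (place-value notation) → 6×1000 + 9×100 + 5×10 + 3 = 6953 (decimal)
Compute 4282 + 6953 = 11235
Convert 11235 (decimal) → 11235 = 11×1000 + 2×100 + 35 → eleven thousand two hundred thirty-five (English words)
eleven thousand two hundred thirty-five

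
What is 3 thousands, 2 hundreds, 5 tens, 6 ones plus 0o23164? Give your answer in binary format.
Convert 3 thousands, 2 hundreds, 5 tens, 6 ones (place-value notation) → 3×1000 + 2×100 + 5×10 + 6 = 3256 (decimal)
Convert 0o23164 (octal) → 2×4096 + 3×512 + 1×64 + 6×8 + 4 = 9844 (decimal)
Compute 3256 + 9844 = 13100
Convert 13100 (decimal) → 13100 = 8192 + 4096 + 512 + 256 + 32 + 8 + 4 → 0b11001100101100 (binary)
0b11001100101100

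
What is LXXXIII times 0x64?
Convert LXXXIII (Roman numeral) → 50 + 10 + 10 + 10 + 1 + 1 + 1 = 83 (decimal)
Convert 0x64 (hexadecimal) → 6×16 + 4 = 100 (decimal)
Compute 83 × 100 = 8300
8300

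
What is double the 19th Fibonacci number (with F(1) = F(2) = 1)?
The 19th Fibonacci number (with F(1) = F(2) = 1) = 4181
Compute 4181 × 2 = 8362
8362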